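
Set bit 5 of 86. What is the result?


86 | (1 << 5) = 86 | 32 = 118

118


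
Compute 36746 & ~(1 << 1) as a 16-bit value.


36746 & ~(1 << 1) = 36744

36744


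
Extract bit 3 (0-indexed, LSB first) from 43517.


0b1010100111111101, position 3 = 1

1


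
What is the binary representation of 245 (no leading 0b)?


245 = 11110101 in binary

11110101


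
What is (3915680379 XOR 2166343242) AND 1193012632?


Step 1: 3915680379 ^ 2166343242 = 1752910897
Step 2: 1752910897 & 1193012632 = 1075530768

1075530768


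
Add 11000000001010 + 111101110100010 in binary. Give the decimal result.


11000000001010 + 111101110100010 = 1010101110101100 = 43948

43948


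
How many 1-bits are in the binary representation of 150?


0b10010110 has 4 set bits

4


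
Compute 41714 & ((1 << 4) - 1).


41714 & 15 = 2

2


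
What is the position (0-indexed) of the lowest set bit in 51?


0b110011. Lowest set bit at position 0

0


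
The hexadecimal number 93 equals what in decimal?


93 hex = 147 decimal

147


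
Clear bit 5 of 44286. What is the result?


44286 & ~(1 << 5) = 44254

44254


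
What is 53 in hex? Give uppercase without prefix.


53 = 35 hex

35


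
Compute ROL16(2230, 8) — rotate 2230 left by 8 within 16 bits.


Rotate 0b100010110110 left by 8 (16-bit) = 0b1011011000001000 = 46600

46600


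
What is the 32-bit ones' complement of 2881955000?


2881955000 ^ 4294967295 = 1413012295

1413012295


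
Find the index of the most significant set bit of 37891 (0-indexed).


0b1001010000000011. Highest set bit at position 15

15


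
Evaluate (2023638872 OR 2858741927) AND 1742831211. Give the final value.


Step 1: 2023638872 | 2858741927 = 4211013631
Step 2: 4211013631 & 1742831211 = 1658877547

1658877547


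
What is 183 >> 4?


0b10110111 >> 4 = 0b1011 = 11

11


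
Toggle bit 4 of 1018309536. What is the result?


1018309536 ^ (1 << 4) = 1018309536 ^ 16 = 1018309552

1018309552


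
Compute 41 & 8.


0b101001 & 0b1000 = 0b1000 = 8

8


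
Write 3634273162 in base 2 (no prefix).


3634273162 = 11011000100111101001101110001010 in binary

11011000100111101001101110001010


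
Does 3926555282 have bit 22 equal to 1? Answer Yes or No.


0b11101010000010100111101010010010, bit 22 = 0. No

No


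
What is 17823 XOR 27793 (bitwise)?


0b100010110011111 ^ 0b110110010010001 = 0b10100100001110 = 10510

10510


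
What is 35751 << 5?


0b1000101110100111 << 5 = 0b100010111010011100000 = 1144032

1144032


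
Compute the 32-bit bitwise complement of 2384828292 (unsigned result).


~0b10001110001001011001011110000100 = 0b1110001110110100110100001111011 = 1910139003 (32-bit unsigned)

1910139003


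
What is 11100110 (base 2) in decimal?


11100110 in decimal = 230

230


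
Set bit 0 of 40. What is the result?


40 | (1 << 0) = 40 | 1 = 41

41


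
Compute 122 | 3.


0b1111010 | 0b11 = 0b1111011 = 123

123


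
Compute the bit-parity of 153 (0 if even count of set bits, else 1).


0b10011001 has 4 ones => parity 0

0


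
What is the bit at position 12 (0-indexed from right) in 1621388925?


0b1100000101001000110111001111101, position 12 = 0

0


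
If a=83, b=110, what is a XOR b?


83 ^ 110 = 61

61


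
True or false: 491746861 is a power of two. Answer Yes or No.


0b11101010011110111011000101101. Multiple bits set => No

No


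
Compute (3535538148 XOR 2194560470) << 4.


Step 1: 3535538148 ^ 2194560470 = 1349669426
Step 2: 1349669426 << 4 = 21594710816

21594710816


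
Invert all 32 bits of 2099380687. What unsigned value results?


2099380687 ^ 4294967295 = 2195586608

2195586608


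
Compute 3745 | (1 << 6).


3745 | (1 << 6) = 3745 | 64 = 3809

3809


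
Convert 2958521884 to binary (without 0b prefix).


2958521884 = 10110000010101110111011000011100 in binary

10110000010101110111011000011100


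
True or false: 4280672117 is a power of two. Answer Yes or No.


0b11111111001001011101111101110101. Multiple bits set => No

No


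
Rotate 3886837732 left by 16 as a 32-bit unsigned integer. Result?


Rotate 0b11100111101011000110111111100100 left by 16 (32-bit) = 0b1101111111001001110011110101100 = 1877272492

1877272492


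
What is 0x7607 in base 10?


7607 hex = 30215 decimal

30215


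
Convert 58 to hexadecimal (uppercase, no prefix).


58 = 3A hex

3A


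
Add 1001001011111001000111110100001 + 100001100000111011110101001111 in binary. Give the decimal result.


1001001011111001000111110100001 + 100001100000111011110101001111 = 1101011000000000100110011110000 = 1795181808

1795181808


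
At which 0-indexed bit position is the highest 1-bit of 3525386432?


0b11010010001000010010000011000000. Highest set bit at position 31

31


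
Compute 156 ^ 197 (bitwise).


0b10011100 ^ 0b11000101 = 0b1011001 = 89

89


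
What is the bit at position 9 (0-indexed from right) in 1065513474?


0b111111100000100111001000000010, position 9 = 1

1


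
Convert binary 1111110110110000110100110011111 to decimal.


1111110110110000110100110011111 in decimal = 2128112031

2128112031


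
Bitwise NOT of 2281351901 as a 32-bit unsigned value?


~0b10000111111110101010101011011101 = 0b1111000000001010101010100100010 = 2013615394 (32-bit unsigned)

2013615394


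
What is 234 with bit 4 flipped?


234 ^ (1 << 4) = 234 ^ 16 = 250

250


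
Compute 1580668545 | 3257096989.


0b1011110001101110001011010000001 | 0b11000010001000110101101100011101 = 0b11011110001101110101111110011101 = 3728170909

3728170909


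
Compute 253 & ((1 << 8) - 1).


253 & 255 = 253

253


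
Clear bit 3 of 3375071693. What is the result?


3375071693 & ~(1 << 3) = 3375071685

3375071685


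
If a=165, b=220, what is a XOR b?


165 ^ 220 = 121

121


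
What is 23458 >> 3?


0b101101110100010 >> 3 = 0b101101110100 = 2932

2932


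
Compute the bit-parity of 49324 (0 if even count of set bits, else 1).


0b1100000010101100 has 6 ones => parity 0

0


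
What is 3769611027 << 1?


0b11100000101011111011001100010011 << 1 = 0b111000001010111110110011000100110 = 7539222054

7539222054


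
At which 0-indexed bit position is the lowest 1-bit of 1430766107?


0b1010101010001111100001000011011. Lowest set bit at position 0

0


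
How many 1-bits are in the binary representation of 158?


0b10011110 has 5 set bits

5


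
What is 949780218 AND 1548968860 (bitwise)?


0b111000100111000111111011111010 & 0b1011100010100110110001110011100 = 0b11000000100000110001010011000 = 403727000

403727000


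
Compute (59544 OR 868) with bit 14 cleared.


Step 1: 59544 | 868 = 60412
Step 2: 60412 & ~(1 << 14) = 44028

44028


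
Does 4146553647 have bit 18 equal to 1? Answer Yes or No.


0b11110111001001110110001100101111, bit 18 = 1. Yes

Yes


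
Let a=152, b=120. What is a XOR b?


152 ^ 120 = 224

224


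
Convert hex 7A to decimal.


7A hex = 122 decimal

122


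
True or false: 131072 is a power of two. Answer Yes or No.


0b100000000000000000. Only one bit set => Yes

Yes


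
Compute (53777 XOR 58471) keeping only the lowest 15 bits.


Step 1: 53777 ^ 58471 = 13942
Step 2: 13942 & 32767 = 13942

13942


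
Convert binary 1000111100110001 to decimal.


1000111100110001 in decimal = 36657

36657


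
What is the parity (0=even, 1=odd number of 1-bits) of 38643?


0b1001011011110011 has 10 ones => parity 0

0


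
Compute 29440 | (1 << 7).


29440 | (1 << 7) = 29440 | 128 = 29568

29568


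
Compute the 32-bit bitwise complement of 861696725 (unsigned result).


~0b110011010111000111001011010101 = 0b11001100101000111000110100101010 = 3433270570 (32-bit unsigned)

3433270570


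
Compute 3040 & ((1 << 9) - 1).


3040 & 511 = 480

480


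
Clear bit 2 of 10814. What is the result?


10814 & ~(1 << 2) = 10810

10810


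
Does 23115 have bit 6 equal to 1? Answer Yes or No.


0b101101001001011, bit 6 = 1. Yes

Yes


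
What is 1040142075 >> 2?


0b111101111111110100111011111011 >> 2 = 0b1111011111111101001110111110 = 260035518

260035518


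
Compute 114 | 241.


0b1110010 | 0b11110001 = 0b11110011 = 243

243


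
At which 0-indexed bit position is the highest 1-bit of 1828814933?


0b1101101000000011000000001010101. Highest set bit at position 30

30


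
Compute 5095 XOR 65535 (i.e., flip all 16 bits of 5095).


5095 ^ 65535 = 60440

60440


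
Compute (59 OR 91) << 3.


Step 1: 59 | 91 = 123
Step 2: 123 << 3 = 984

984


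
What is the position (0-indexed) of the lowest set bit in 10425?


0b10100010111001. Lowest set bit at position 0

0


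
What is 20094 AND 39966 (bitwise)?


0b100111001111110 & 0b1001110000011110 = 0b110000011110 = 3102

3102


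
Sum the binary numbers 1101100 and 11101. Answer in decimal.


1101100 + 11101 = 10001001 = 137

137


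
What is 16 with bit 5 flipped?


16 ^ (1 << 5) = 16 ^ 32 = 48

48


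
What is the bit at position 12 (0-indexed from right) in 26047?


0b110010110111111, position 12 = 0

0


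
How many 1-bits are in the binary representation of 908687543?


0b110110001010010111100010110111 has 17 set bits

17


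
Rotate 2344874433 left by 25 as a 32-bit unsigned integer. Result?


Rotate 0b10001011110000111111000111000001 left by 25 (32-bit) = 0b10000011000101111000011111100011 = 2199357411

2199357411


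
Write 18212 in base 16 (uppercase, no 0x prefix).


18212 = 4724 hex

4724


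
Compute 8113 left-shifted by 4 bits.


0b1111110110001 << 4 = 0b11111101100010000 = 129808

129808


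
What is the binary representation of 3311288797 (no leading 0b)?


3311288797 = 11000101010111100100000111011101 in binary

11000101010111100100000111011101


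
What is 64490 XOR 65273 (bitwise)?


0b1111101111101010 ^ 0b1111111011111001 = 0b10100010011 = 1299

1299


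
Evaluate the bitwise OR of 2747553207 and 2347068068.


0b10100011110001000101010110110111 | 0b10001011111001010110101010100100 = 0b10101011111001010111111110110111 = 2883944375

2883944375


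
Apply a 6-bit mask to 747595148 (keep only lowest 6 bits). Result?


747595148 & 63 = 12

12


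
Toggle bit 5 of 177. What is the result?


177 ^ (1 << 5) = 177 ^ 32 = 145

145


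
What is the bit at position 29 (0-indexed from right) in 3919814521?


0b11101001101000111001111101111001, position 29 = 1

1


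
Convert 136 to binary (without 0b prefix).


136 = 10001000 in binary

10001000


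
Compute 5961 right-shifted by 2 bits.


0b1011101001001 >> 2 = 0b10111010010 = 1490

1490


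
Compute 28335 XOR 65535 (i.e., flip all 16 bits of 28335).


28335 ^ 65535 = 37200

37200


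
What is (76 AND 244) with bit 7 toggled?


Step 1: 76 & 244 = 68
Step 2: 68 ^ (1 << 7) = 68 ^ 128 = 196

196


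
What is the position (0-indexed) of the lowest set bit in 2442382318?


0b10010001100100111100101111101110. Lowest set bit at position 1

1


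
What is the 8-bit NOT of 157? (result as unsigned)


~0b10011101 = 0b1100010 = 98 (8-bit unsigned)

98


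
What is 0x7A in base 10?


7A hex = 122 decimal

122


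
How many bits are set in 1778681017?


0b1101010000001001000010010111001 has 12 set bits

12


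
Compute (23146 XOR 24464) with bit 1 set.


Step 1: 23146 ^ 24464 = 1530
Step 2: 1530 | (1 << 1) = 1530 | 2 = 1530

1530


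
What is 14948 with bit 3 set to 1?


14948 | (1 << 3) = 14948 | 8 = 14956

14956


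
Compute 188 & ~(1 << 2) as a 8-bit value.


188 & ~(1 << 2) = 184

184


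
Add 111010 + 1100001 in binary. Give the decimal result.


111010 + 1100001 = 10011011 = 155

155


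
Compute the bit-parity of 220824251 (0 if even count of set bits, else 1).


0b1101001010011000001010111011 has 14 ones => parity 0

0


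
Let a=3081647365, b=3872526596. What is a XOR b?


3081647365 ^ 3872526596 = 1367090177

1367090177


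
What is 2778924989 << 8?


0b10100101101000110000011110111101 << 8 = 0b1010010110100011000001111011110100000000 = 711404797184

711404797184


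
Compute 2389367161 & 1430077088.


0b10001110011010101101100101111001 & 0b1010101001111010011111010100000 = 0b100001010000001100000100000 = 69736480

69736480


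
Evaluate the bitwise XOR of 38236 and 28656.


0b1001010101011100 ^ 0b110111111110000 = 0b1111101010101100 = 64172

64172


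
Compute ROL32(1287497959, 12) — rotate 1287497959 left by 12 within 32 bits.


Rotate 0b1001100101111011010100011100111 left by 12 (32-bit) = 0b11011010100011100111010011001011 = 3666769099

3666769099


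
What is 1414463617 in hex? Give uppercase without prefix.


1414463617 = 544F0081 hex

544F0081


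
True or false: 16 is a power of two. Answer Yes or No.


0b10000. Only one bit set => Yes

Yes


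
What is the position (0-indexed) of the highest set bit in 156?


0b10011100. Highest set bit at position 7

7


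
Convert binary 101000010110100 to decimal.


101000010110100 in decimal = 20660

20660


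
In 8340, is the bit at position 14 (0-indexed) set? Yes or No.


0b10000010010100, bit 14 = 0. No

No


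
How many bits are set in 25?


0b11001 has 3 set bits

3


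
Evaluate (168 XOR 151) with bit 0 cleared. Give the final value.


Step 1: 168 ^ 151 = 63
Step 2: 63 & ~(1 << 0) = 62

62


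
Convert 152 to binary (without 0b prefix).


152 = 10011000 in binary

10011000


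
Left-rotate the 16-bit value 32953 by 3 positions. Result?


Rotate 0b1000000010111001 left by 3 (16-bit) = 0b10111001100 = 1484

1484


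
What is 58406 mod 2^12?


58406 & 4095 = 1062

1062


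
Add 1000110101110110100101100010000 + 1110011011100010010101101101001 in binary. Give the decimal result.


1000110101110110100101100010000 + 1110011011100010010101101101001 = 10111010001011000111011001111001 = 3123476089

3123476089


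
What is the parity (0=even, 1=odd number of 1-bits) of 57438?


0b1110000001011110 has 8 ones => parity 0

0


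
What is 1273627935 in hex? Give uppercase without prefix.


1273627935 = 4BEA051F hex

4BEA051F


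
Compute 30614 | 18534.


0b111011110010110 | 0b100100001100110 = 0b111111111110110 = 32758

32758


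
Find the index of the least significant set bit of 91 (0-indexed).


0b1011011. Lowest set bit at position 0

0


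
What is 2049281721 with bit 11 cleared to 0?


2049281721 & ~(1 << 11) = 2049279673

2049279673


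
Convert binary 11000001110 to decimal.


11000001110 in decimal = 1550

1550


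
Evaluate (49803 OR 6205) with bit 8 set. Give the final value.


Step 1: 49803 | 6205 = 55999
Step 2: 55999 | (1 << 8) = 55999 | 256 = 56255

56255


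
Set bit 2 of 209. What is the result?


209 | (1 << 2) = 209 | 4 = 213

213


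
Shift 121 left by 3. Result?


0b1111001 << 3 = 0b1111001000 = 968

968


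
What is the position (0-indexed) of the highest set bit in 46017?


0b1011001111000001. Highest set bit at position 15

15


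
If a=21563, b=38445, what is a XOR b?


21563 ^ 38445 = 49686

49686


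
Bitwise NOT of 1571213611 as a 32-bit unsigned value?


~0b1011101101001101101000100101011 = 0b10100010010110010010111011010100 = 2723753684 (32-bit unsigned)

2723753684


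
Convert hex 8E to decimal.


8E hex = 142 decimal

142


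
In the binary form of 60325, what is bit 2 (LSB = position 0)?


0b1110101110100101, position 2 = 1

1


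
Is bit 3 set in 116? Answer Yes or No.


0b1110100, bit 3 = 0. No

No


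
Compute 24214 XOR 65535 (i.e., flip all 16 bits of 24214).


24214 ^ 65535 = 41321

41321


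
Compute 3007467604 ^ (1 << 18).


3007467604 ^ (1 << 18) = 3007467604 ^ 262144 = 3007729748

3007729748


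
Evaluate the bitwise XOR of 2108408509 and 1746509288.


0b1111101101010111100001010111101 ^ 0b1101000000110011001110111101000 = 0b10101101100100101111101010101 = 364011349

364011349


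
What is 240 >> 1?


0b11110000 >> 1 = 0b1111000 = 120

120


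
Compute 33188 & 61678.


0b1000000110100100 & 0b1111000011101110 = 0b1000000010100100 = 32932

32932


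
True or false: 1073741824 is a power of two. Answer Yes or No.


0b1000000000000000000000000000000. Only one bit set => Yes

Yes


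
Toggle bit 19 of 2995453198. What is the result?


2995453198 ^ (1 << 19) = 2995453198 ^ 524288 = 2994928910

2994928910


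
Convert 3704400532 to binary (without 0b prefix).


3704400532 = 11011100110011001010101010010100 in binary

11011100110011001010101010010100


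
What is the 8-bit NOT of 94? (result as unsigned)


~0b1011110 = 0b10100001 = 161 (8-bit unsigned)

161


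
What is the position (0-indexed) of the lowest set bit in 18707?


0b100100100010011. Lowest set bit at position 0

0


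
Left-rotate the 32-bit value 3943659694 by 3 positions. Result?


Rotate 0b11101011000011110111100010101110 left by 3 (32-bit) = 0b1011000011110111100010101110111 = 1484506487

1484506487


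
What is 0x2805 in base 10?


2805 hex = 10245 decimal

10245


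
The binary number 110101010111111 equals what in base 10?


110101010111111 in decimal = 27327

27327


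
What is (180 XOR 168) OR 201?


Step 1: 180 ^ 168 = 28
Step 2: 28 | 201 = 221

221


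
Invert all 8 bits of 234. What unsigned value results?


234 ^ 255 = 21

21


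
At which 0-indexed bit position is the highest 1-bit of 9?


0b1001. Highest set bit at position 3

3


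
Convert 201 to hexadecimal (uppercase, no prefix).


201 = C9 hex

C9


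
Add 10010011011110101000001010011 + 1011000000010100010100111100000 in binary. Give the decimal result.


10010011011110101000001010011 + 1011000000010100010100111100000 = 1101010011110010111101000110011 = 1786346035

1786346035


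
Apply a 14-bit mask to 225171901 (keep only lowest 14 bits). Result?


225171901 & 16383 = 6589

6589


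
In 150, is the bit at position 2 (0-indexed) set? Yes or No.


0b10010110, bit 2 = 1. Yes

Yes


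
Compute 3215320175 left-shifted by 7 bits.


0b10111111101001011110010001101111 << 7 = 0b101111111010010111100100011011110000000 = 411560982400

411560982400


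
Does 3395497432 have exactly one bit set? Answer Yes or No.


0b11001010011000110010110111011000. Multiple bits set => No

No


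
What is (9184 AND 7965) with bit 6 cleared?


Step 1: 9184 & 7965 = 768
Step 2: 768 & ~(1 << 6) = 768

768


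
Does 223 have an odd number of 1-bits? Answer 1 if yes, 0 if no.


0b11011111 has 7 ones => parity 1

1


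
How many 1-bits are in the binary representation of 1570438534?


0b1011101100110101111110110000110 has 19 set bits

19


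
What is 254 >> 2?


0b11111110 >> 2 = 0b111111 = 63

63


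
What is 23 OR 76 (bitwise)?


0b10111 | 0b1001100 = 0b1011111 = 95

95


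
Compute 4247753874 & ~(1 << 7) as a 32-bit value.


4247753874 & ~(1 << 7) = 4247753746

4247753746


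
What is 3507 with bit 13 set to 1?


3507 | (1 << 13) = 3507 | 8192 = 11699

11699


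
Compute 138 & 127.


0b10001010 & 0b1111111 = 0b1010 = 10

10


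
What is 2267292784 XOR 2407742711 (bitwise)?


0b10000111001001000010010001110000 ^ 0b10001111100000110011110011110111 = 0b1000101001110001100010000111 = 145168519

145168519


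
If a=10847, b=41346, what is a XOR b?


10847 ^ 41346 = 35805

35805


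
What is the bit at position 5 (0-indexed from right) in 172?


0b10101100, position 5 = 1

1


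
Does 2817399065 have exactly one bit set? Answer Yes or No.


0b10100111111011100001100100011001. Multiple bits set => No

No


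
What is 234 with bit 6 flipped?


234 ^ (1 << 6) = 234 ^ 64 = 170

170


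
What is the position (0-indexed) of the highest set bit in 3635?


0b111000110011. Highest set bit at position 11

11


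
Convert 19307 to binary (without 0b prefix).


19307 = 100101101101011 in binary

100101101101011


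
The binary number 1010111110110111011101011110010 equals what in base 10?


1010111110110111011101011110010 in decimal = 1474018034

1474018034


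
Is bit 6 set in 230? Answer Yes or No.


0b11100110, bit 6 = 1. Yes

Yes


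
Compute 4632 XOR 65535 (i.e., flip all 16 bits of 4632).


4632 ^ 65535 = 60903

60903


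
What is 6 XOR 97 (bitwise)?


0b110 ^ 0b1100001 = 0b1100111 = 103

103


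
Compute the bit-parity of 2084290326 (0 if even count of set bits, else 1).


0b1111100001110111011111100010110 has 20 ones => parity 0

0


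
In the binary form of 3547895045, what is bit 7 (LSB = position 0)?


0b11010011011110001001010100000101, position 7 = 0

0


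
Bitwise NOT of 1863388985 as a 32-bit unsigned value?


~0b1101111000100010000111100111001 = 0b10010000111011101111000011000110 = 2431578310 (32-bit unsigned)

2431578310


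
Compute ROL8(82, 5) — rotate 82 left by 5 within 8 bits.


Rotate 0b1010010 left by 5 (8-bit) = 0b1001010 = 74

74


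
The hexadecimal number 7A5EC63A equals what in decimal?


7A5EC63A hex = 2053031482 decimal

2053031482


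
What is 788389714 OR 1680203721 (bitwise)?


0b101110111111011101111101010010 | 0b1100100001001011101111111001001 = 0b1101110111111011101111111011011 = 1862131675

1862131675


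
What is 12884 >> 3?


0b11001001010100 >> 3 = 0b11001001010 = 1610

1610


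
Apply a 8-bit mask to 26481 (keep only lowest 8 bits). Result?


26481 & 255 = 113

113


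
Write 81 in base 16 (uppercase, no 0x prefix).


81 = 51 hex

51


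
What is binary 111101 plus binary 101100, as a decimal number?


111101 + 101100 = 1101001 = 105

105


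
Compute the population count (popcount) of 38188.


0b1001010100101100 has 7 set bits

7


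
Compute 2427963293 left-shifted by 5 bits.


0b10010000101101111100011110011101 << 5 = 0b1001000010110111110001111001110100000 = 77694825376

77694825376


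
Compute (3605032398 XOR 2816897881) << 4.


Step 1: 3605032398 ^ 2816897881 = 1896226455
Step 2: 1896226455 << 4 = 30339623280

30339623280


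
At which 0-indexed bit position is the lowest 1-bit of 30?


0b11110. Lowest set bit at position 1

1


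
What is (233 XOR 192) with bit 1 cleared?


Step 1: 233 ^ 192 = 41
Step 2: 41 & ~(1 << 1) = 41

41


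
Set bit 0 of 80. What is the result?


80 | (1 << 0) = 80 | 1 = 81

81


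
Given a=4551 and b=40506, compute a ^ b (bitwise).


4551 ^ 40506 = 36861

36861


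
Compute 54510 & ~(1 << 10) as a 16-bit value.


54510 & ~(1 << 10) = 53486

53486


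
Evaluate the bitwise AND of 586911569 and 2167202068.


0b100010111110111000111101010001 & 0b10000001001011001110000100010100 = 0b1010001000000100010000 = 2654480

2654480


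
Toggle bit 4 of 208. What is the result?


208 ^ (1 << 4) = 208 ^ 16 = 192

192


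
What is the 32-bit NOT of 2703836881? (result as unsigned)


~0b10100001001010010100011011010001 = 0b1011110110101101011100100101110 = 1591130414 (32-bit unsigned)

1591130414


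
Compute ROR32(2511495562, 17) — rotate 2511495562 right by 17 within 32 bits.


Rotate 0b10010101101100100110000110001010 right by 17 (32-bit) = 0b110000110001010100101011011001 = 818236121

818236121


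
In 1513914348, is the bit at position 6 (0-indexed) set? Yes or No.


0b1011010001111000111111111101100, bit 6 = 1. Yes

Yes


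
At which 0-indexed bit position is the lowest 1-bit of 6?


0b110. Lowest set bit at position 1

1


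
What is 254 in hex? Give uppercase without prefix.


254 = FE hex

FE


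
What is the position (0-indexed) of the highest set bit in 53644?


0b1101000110001100. Highest set bit at position 15

15


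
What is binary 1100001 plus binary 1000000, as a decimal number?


1100001 + 1000000 = 10100001 = 161

161


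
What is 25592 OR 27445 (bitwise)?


0b110001111111000 | 0b110101100110101 = 0b110101111111101 = 27645

27645


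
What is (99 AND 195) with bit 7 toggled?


Step 1: 99 & 195 = 67
Step 2: 67 ^ (1 << 7) = 67 ^ 128 = 195

195


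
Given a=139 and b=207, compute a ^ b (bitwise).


139 ^ 207 = 68

68


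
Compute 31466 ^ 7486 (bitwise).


0b111101011101010 ^ 0b1110100111110 = 0b110011111010100 = 26580

26580


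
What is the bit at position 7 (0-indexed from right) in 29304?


0b111001001111000, position 7 = 0

0


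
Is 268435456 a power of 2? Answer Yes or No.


0b10000000000000000000000000000. Only one bit set => Yes

Yes


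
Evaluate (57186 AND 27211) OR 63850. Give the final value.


Step 1: 57186 & 27211 = 19010
Step 2: 19010 | 63850 = 64362

64362


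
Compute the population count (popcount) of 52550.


0b1100110101000110 has 8 set bits

8


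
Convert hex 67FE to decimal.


67FE hex = 26622 decimal

26622


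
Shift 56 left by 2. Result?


0b111000 << 2 = 0b11100000 = 224

224


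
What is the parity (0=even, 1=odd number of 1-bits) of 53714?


0b1101000111010010 has 8 ones => parity 0

0


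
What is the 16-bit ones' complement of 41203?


41203 ^ 65535 = 24332

24332


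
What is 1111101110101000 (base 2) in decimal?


1111101110101000 in decimal = 64424

64424


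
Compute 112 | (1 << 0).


112 | (1 << 0) = 112 | 1 = 113

113


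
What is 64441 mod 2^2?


64441 & 3 = 1

1


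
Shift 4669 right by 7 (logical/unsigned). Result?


0b1001000111101 >> 7 = 0b100100 = 36

36


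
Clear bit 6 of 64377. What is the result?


64377 & ~(1 << 6) = 64313

64313


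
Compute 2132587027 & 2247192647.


0b1111111000111001011001000010011 & 0b10000101111100010111000001000111 = 0b101000100000011000000000011 = 84946947

84946947


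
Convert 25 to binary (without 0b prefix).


25 = 11001 in binary

11001


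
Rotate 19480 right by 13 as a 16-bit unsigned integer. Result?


Rotate 0b100110000011000 right by 13 (16-bit) = 0b110000011000010 = 24770

24770


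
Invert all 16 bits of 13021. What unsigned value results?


13021 ^ 65535 = 52514

52514


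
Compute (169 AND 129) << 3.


Step 1: 169 & 129 = 129
Step 2: 129 << 3 = 1032

1032


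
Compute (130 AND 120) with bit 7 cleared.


Step 1: 130 & 120 = 0
Step 2: 0 & ~(1 << 7) = 0

0


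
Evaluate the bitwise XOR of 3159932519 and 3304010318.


0b10111100010110001011111001100111 ^ 0b11000100111011110011001001001110 = 0b1111000101101111000110000101001 = 2025294889

2025294889


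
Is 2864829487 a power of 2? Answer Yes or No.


0b10101010110000011101010000101111. Multiple bits set => No

No


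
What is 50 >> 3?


0b110010 >> 3 = 0b110 = 6

6


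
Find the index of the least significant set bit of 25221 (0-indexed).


0b110001010000101. Lowest set bit at position 0

0


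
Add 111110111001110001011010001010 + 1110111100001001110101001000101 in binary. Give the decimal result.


111110111001110001011010001010 + 1110111100001001110101001000101 = 10110110011011000000000011001111 = 3060531407

3060531407


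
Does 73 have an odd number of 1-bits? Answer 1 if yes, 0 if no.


0b1001001 has 3 ones => parity 1

1


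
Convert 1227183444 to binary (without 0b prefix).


1227183444 = 1001001001001010101010101010100 in binary

1001001001001010101010101010100


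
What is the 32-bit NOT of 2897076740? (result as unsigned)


~0b10101100101011011110001000000100 = 0b1010011010100100001110111111011 = 1397890555 (32-bit unsigned)

1397890555


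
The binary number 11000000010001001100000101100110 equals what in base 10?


11000000010001001100000101100110 in decimal = 3225731430

3225731430


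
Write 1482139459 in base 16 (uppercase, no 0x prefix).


1482139459 = 5857A743 hex

5857A743


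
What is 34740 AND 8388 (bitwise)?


0b1000011110110100 & 0b10000011000100 = 0b10000100 = 132

132


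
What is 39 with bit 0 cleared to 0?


39 & ~(1 << 0) = 38

38


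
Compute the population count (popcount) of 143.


0b10001111 has 5 set bits

5


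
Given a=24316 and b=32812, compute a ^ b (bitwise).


24316 ^ 32812 = 57040

57040


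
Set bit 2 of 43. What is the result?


43 | (1 << 2) = 43 | 4 = 47

47


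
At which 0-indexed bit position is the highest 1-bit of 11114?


0b10101101101010. Highest set bit at position 13

13


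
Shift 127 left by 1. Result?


0b1111111 << 1 = 0b11111110 = 254

254


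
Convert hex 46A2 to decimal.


46A2 hex = 18082 decimal

18082


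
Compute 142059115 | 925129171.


0b1000011101111010011001101011 | 0b110111001001000101100111010011 = 0b111111011101111111111111111011 = 1064828923

1064828923


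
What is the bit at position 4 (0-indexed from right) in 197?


0b11000101, position 4 = 0

0


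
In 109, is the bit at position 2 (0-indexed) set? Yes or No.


0b1101101, bit 2 = 1. Yes

Yes


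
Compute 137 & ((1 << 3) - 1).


137 & 7 = 1

1


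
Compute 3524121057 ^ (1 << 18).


3524121057 ^ (1 << 18) = 3524121057 ^ 262144 = 3523858913

3523858913


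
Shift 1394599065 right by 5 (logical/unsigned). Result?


0b1010011000111111110010010011001 >> 5 = 0b10100110001111111100100100 = 43581220

43581220


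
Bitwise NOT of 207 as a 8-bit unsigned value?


~0b11001111 = 0b110000 = 48 (8-bit unsigned)

48


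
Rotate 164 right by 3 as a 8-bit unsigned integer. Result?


Rotate 0b10100100 right by 3 (8-bit) = 0b10010100 = 148

148


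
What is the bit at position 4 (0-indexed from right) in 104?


0b1101000, position 4 = 0

0


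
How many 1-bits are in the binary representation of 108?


0b1101100 has 4 set bits

4


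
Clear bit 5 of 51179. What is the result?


51179 & ~(1 << 5) = 51147

51147


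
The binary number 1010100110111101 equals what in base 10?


1010100110111101 in decimal = 43453

43453


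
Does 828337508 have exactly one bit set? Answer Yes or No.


0b110001010111110110110101100100. Multiple bits set => No

No


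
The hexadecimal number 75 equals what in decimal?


75 hex = 117 decimal

117


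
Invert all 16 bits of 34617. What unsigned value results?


34617 ^ 65535 = 30918

30918


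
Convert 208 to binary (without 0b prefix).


208 = 11010000 in binary

11010000


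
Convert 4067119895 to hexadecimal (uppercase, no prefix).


4067119895 = F26B5317 hex

F26B5317


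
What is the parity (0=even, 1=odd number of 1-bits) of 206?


0b11001110 has 5 ones => parity 1

1


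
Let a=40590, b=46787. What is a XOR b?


40590 ^ 46787 = 10317

10317


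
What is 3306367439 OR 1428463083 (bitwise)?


0b11000101000100110010100111001111 | 0b1010101001001001001110111101011 = 0b11010101001101111011110111101111 = 3577200111

3577200111


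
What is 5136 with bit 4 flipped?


5136 ^ (1 << 4) = 5136 ^ 16 = 5120

5120


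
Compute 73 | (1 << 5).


73 | (1 << 5) = 73 | 32 = 105

105


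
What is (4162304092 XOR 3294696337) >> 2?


Step 1: 4162304092 ^ 3294696337 = 1014410189
Step 2: 1014410189 >> 2 = 253602547

253602547


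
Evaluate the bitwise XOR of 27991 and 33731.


0b110110101010111 ^ 0b1000001111000011 = 0b1110111010010100 = 61076

61076


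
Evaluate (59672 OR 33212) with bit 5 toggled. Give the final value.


Step 1: 59672 | 33212 = 59836
Step 2: 59836 ^ (1 << 5) = 59836 ^ 32 = 59804

59804


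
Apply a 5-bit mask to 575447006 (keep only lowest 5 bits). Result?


575447006 & 31 = 30

30


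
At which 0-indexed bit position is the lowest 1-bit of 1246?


0b10011011110. Lowest set bit at position 1

1


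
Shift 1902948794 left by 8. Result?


0b1110001011011001011000110111010 << 8 = 0b111000101101100101100011011101000000000 = 487154891264

487154891264


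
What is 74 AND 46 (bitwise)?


0b1001010 & 0b101110 = 0b1010 = 10

10


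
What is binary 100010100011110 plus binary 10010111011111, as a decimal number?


100010100011110 + 10010111011111 = 110101011111101 = 27389

27389


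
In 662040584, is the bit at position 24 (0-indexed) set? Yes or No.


0b100111011101011111000000001000, bit 24 = 1. Yes

Yes


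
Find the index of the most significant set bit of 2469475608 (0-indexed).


0b10010011001100010011010100011000. Highest set bit at position 31

31


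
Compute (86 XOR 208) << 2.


Step 1: 86 ^ 208 = 134
Step 2: 134 << 2 = 536

536


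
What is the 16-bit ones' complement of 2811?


2811 ^ 65535 = 62724

62724


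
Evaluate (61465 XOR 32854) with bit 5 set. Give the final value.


Step 1: 61465 ^ 32854 = 28751
Step 2: 28751 | (1 << 5) = 28751 | 32 = 28783

28783


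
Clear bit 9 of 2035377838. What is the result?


2035377838 & ~(1 << 9) = 2035377326

2035377326


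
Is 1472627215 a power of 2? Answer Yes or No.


0b1010111110001101000001000001111. Multiple bits set => No

No


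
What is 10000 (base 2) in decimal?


10000 in decimal = 16

16


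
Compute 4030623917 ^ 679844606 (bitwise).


0b11110000001111100111000010101101 ^ 0b101000100001011001101011111110 = 0b11011000101110111110101001010011 = 3636193875

3636193875


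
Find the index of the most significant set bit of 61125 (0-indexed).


0b1110111011000101. Highest set bit at position 15

15


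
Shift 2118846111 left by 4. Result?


0b1111110010010110000011010011111 << 4 = 0b11111100100101100000110100111110000 = 33901537776

33901537776


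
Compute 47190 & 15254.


0b1011100001010110 & 0b11101110010110 = 0b11100000010110 = 14358

14358


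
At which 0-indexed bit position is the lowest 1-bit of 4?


0b100. Lowest set bit at position 2

2


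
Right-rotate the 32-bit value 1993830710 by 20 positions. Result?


Rotate 0b1110110110101110111000100110110 right by 20 (32-bit) = 0b1110111000100110110011101101101 = 1997760365

1997760365


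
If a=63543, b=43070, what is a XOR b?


63543 ^ 43070 = 20489

20489


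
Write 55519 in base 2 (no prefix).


55519 = 1101100011011111 in binary

1101100011011111


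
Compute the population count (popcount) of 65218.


0b1111111011000010 has 10 set bits

10


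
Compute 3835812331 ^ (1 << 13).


3835812331 ^ (1 << 13) = 3835812331 ^ 8192 = 3835820523

3835820523


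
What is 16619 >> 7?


0b100000011101011 >> 7 = 0b10000001 = 129

129


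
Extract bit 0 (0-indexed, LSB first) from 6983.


0b1101101000111, position 0 = 1

1


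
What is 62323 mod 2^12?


62323 & 4095 = 883

883


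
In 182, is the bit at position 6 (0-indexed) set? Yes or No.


0b10110110, bit 6 = 0. No

No


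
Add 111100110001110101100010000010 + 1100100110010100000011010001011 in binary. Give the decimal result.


111100110001110101100010000010 + 1100100110010100000011010001011 = 10100001100100010101111100001101 = 2710658829

2710658829


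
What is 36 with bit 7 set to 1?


36 | (1 << 7) = 36 | 128 = 164

164


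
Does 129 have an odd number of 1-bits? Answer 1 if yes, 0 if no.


0b10000001 has 2 ones => parity 0

0


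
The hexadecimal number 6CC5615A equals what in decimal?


6CC5615A hex = 1824874842 decimal

1824874842


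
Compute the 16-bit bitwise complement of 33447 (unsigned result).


~0b1000001010100111 = 0b111110101011000 = 32088 (16-bit unsigned)

32088


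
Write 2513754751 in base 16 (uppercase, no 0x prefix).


2513754751 = 95D4DA7F hex

95D4DA7F


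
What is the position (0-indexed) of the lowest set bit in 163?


0b10100011. Lowest set bit at position 0

0


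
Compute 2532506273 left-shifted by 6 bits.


0b10010110111100101111101010100001 << 6 = 0b10010110111100101111101010100001000000 = 162080401472

162080401472


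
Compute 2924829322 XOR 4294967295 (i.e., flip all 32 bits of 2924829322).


2924829322 ^ 4294967295 = 1370137973

1370137973


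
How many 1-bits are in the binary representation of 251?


0b11111011 has 7 set bits

7


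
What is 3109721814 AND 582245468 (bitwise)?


0b10111001010110101001011011010110 & 0b100010101101000101110001011100 = 0b100000000100000001010001010100 = 537924692

537924692


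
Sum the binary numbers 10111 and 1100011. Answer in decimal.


10111 + 1100011 = 1111010 = 122

122


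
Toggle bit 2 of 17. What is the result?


17 ^ (1 << 2) = 17 ^ 4 = 21

21


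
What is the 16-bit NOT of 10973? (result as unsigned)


~0b10101011011101 = 0b1101010100100010 = 54562 (16-bit unsigned)

54562


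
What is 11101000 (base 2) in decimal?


11101000 in decimal = 232

232


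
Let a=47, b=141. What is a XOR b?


47 ^ 141 = 162

162


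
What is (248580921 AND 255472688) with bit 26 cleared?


Step 1: 248580921 & 255472688 = 235929648
Step 2: 235929648 & ~(1 << 26) = 168820784

168820784


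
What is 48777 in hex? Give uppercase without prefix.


48777 = BE89 hex

BE89


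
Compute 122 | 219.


0b1111010 | 0b11011011 = 0b11111011 = 251

251


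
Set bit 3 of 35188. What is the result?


35188 | (1 << 3) = 35188 | 8 = 35196

35196


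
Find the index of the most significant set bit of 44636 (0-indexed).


0b1010111001011100. Highest set bit at position 15

15


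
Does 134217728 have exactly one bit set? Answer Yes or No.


0b1000000000000000000000000000. Only one bit set => Yes

Yes


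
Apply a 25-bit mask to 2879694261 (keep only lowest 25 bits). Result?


2879694261 & 33554431 = 27567541

27567541


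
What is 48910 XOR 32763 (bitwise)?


0b1011111100001110 ^ 0b111111111111011 = 0b1100000011110101 = 49397

49397


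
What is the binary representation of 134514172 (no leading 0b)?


134514172 = 1000000001001000010111111100 in binary

1000000001001000010111111100


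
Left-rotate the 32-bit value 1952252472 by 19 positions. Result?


Rotate 0b1110100010111010000001000111000 left by 19 (32-bit) = 0b10001110000111010001011101000 = 298033896

298033896


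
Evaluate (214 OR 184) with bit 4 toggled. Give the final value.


Step 1: 214 | 184 = 254
Step 2: 254 ^ (1 << 4) = 254 ^ 16 = 238

238


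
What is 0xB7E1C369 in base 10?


B7E1C369 hex = 3085026153 decimal

3085026153


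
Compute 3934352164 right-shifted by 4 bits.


0b11101010100000010111001100100100 >> 4 = 0b1110101010000001011100110010 = 245897010

245897010


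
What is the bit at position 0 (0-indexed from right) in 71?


0b1000111, position 0 = 1

1


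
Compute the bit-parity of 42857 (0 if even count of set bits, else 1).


0b1010011101101001 has 9 ones => parity 1

1


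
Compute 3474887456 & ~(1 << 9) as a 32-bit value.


3474887456 & ~(1 << 9) = 3474886944

3474886944


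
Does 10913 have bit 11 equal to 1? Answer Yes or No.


0b10101010100001, bit 11 = 1. Yes

Yes
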